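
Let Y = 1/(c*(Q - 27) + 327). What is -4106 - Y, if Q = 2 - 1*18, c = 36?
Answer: -5013425/1221 ≈ -4106.0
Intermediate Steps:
Q = -16 (Q = 2 - 18 = -16)
Y = -1/1221 (Y = 1/(36*(-16 - 27) + 327) = 1/(36*(-43) + 327) = 1/(-1548 + 327) = 1/(-1221) = -1/1221 ≈ -0.00081900)
-4106 - Y = -4106 - 1*(-1/1221) = -4106 + 1/1221 = -5013425/1221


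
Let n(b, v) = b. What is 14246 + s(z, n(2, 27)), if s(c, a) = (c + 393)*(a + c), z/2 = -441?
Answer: 444566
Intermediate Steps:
z = -882 (z = 2*(-441) = -882)
s(c, a) = (393 + c)*(a + c)
14246 + s(z, n(2, 27)) = 14246 + ((-882)² + 393*2 + 393*(-882) + 2*(-882)) = 14246 + (777924 + 786 - 346626 - 1764) = 14246 + 430320 = 444566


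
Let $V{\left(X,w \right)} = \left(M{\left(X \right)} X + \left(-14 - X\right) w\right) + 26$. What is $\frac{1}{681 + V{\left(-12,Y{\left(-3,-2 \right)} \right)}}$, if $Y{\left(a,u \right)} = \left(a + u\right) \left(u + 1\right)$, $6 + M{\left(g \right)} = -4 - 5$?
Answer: $\frac{1}{877} \approx 0.0011403$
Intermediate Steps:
$M{\left(g \right)} = -15$ ($M{\left(g \right)} = -6 - 9 = -15$)
$Y{\left(a,u \right)} = \left(1 + u\right) \left(a + u\right)$ ($Y{\left(a,u \right)} = \left(a + u\right) \left(1 + u\right) = \left(1 + u\right) \left(a + u\right)$)
$V{\left(X,w \right)} = 26 - 15 X + w \left(-14 - X\right)$ ($V{\left(X,w \right)} = \left(- 15 X + \left(-14 - X\right) w\right) + 26 = \left(- 15 X + w \left(-14 - X\right)\right) + 26 = 26 - 15 X + w \left(-14 - X\right)$)
$\frac{1}{681 + V{\left(-12,Y{\left(-3,-2 \right)} \right)}} = \frac{1}{681 - \left(-206 + 2 \left(-3 - 2 + \left(-2\right)^{2} - -6\right)\right)} = \frac{1}{681 + \left(26 + 180 - 14 \left(-3 - 2 + 4 + 6\right) - - 12 \left(-3 - 2 + 4 + 6\right)\right)} = \frac{1}{681 + \left(26 + 180 - 70 - \left(-12\right) 5\right)} = \frac{1}{681 + \left(26 + 180 - 70 + 60\right)} = \frac{1}{681 + 196} = \frac{1}{877}$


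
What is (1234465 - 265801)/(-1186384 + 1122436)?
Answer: -80722/5329 ≈ -15.148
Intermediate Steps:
(1234465 - 265801)/(-1186384 + 1122436) = 968664/(-63948) = 968664*(-1/63948) = -80722/5329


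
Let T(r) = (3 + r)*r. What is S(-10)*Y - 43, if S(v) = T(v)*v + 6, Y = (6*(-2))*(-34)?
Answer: -283195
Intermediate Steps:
Y = 408 (Y = -12*(-34) = 408)
T(r) = r*(3 + r)
S(v) = 6 + v²*(3 + v) (S(v) = (v*(3 + v))*v + 6 = v²*(3 + v) + 6 = 6 + v²*(3 + v))
S(-10)*Y - 43 = (6 + (-10)²*(3 - 10))*408 - 43 = (6 + 100*(-7))*408 - 43 = (6 - 700)*408 - 43 = -694*408 - 43 = -283152 - 43 = -283195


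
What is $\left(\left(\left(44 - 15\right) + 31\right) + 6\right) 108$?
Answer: $7128$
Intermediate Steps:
$\left(\left(\left(44 - 15\right) + 31\right) + 6\right) 108 = \left(\left(29 + 31\right) + 6\right) 108 = \left(60 + 6\right) 108 = 66 \cdot 108 = 7128$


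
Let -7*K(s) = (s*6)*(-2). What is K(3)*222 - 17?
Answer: 7873/7 ≈ 1124.7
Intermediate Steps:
K(s) = 12*s/7 (K(s) = -s*6*(-2)/7 = -6*s*(-2)/7 = -(-12)*s/7 = 12*s/7)
K(3)*222 - 17 = ((12/7)*3)*222 - 17 = (36/7)*222 - 17 = 7992/7 - 17 = 7873/7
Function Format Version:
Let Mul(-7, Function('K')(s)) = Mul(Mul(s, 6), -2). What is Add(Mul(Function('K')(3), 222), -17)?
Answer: Rational(7873, 7) ≈ 1124.7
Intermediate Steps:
Function('K')(s) = Mul(Rational(12, 7), s) (Function('K')(s) = Mul(Rational(-1, 7), Mul(Mul(s, 6), -2)) = Mul(Rational(-1, 7), Mul(Mul(6, s), -2)) = Mul(Rational(-1, 7), Mul(-12, s)) = Mul(Rational(12, 7), s))
Add(Mul(Function('K')(3), 222), -17) = Add(Mul(Mul(Rational(12, 7), 3), 222), -17) = Add(Mul(Rational(36, 7), 222), -17) = Add(Rational(7992, 7), -17) = Rational(7873, 7)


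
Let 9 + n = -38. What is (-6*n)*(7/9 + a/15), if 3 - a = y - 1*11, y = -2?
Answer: 7802/15 ≈ 520.13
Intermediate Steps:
a = 16 (a = 3 - (-2 - 1*11) = 3 - (-2 - 11) = 3 - 1*(-13) = 3 + 13 = 16)
n = -47 (n = -9 - 38 = -47)
(-6*n)*(7/9 + a/15) = (-6*(-47))*(7/9 + 16/15) = 282*(7*(1/9) + 16*(1/15)) = 282*(7/9 + 16/15) = 282*(83/45) = 7802/15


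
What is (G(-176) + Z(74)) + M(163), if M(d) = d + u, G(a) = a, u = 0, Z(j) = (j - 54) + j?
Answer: 81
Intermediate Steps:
Z(j) = -54 + 2*j (Z(j) = (-54 + j) + j = -54 + 2*j)
M(d) = d (M(d) = d + 0 = d)
(G(-176) + Z(74)) + M(163) = (-176 + (-54 + 2*74)) + 163 = (-176 + (-54 + 148)) + 163 = (-176 + 94) + 163 = -82 + 163 = 81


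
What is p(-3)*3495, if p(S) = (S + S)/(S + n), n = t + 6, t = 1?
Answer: -10485/2 ≈ -5242.5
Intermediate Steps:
n = 7 (n = 1 + 6 = 7)
p(S) = 2*S/(7 + S) (p(S) = (S + S)/(S + 7) = (2*S)/(7 + S) = 2*S/(7 + S))
p(-3)*3495 = (2*(-3)/(7 - 3))*3495 = (2*(-3)/4)*3495 = (2*(-3)*(¼))*3495 = -3/2*3495 = -10485/2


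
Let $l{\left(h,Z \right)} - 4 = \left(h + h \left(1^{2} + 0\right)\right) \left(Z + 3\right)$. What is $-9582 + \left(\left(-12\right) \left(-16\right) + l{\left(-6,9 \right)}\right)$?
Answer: $-9530$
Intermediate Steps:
$l{\left(h,Z \right)} = 4 + 2 h \left(3 + Z\right)$ ($l{\left(h,Z \right)} = 4 + \left(h + h \left(1^{2} + 0\right)\right) \left(Z + 3\right) = 4 + \left(h + h \left(1 + 0\right)\right) \left(3 + Z\right) = 4 + \left(h + h 1\right) \left(3 + Z\right) = 4 + \left(h + h\right) \left(3 + Z\right) = 4 + 2 h \left(3 + Z\right)$)
$-9582 + \left(\left(-12\right) \left(-16\right) + l{\left(-6,9 \right)}\right) = -9582 + \left(\left(-12\right) \left(-16\right) + \left(4 + 6 \left(-6\right) + 2 \cdot 9 \left(-6\right)\right)\right) = -9582 + \left(192 - 140\right) = -9582 + 52 = -9530$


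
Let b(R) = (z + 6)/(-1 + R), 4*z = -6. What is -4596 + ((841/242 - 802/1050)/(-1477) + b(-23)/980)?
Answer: -27598492127551/6004891200 ≈ -4596.0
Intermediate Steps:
z = -3/2 (z = (¼)*(-6) = -3/2 ≈ -1.5000)
b(R) = 9/(2*(-1 + R)) (b(R) = (-3/2 + 6)/(-1 + R) = 9/(2*(-1 + R)))
-4596 + ((841/242 - 802/1050)/(-1477) + b(-23)/980) = -4596 + ((841/242 - 802/1050)/(-1477) + (9/(2*(-1 - 23)))/980) = -4596 + ((841*(1/242) - 802*1/1050)*(-1/1477) + ((9/2)/(-24))*(1/980)) = -4596 + ((841/242 - 401/525)*(-1/1477) + ((9/2)*(-1/24))*(1/980)) = -4596 + ((344483/127050)*(-1/1477) - 3/16*1/980) = -4596 + (-344483/187652850 - 3/15680) = -4596 - 12172351/6004891200 = -27598492127551/6004891200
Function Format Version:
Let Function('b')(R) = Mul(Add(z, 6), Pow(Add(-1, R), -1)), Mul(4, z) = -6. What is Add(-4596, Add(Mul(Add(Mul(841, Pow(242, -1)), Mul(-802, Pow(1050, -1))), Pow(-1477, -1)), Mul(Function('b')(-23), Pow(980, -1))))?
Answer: Rational(-27598492127551, 6004891200) ≈ -4596.0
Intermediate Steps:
z = Rational(-3, 2) (z = Mul(Rational(1, 4), -6) = Rational(-3, 2) ≈ -1.5000)
Function('b')(R) = Mul(Rational(9, 2), Pow(Add(-1, R), -1)) (Function('b')(R) = Mul(Add(Rational(-3, 2), 6), Pow(Add(-1, R), -1)) = Mul(Rational(9, 2), Pow(Add(-1, R), -1)))
Add(-4596, Add(Mul(Add(Mul(841, Pow(242, -1)), Mul(-802, Pow(1050, -1))), Pow(-1477, -1)), Mul(Function('b')(-23), Pow(980, -1)))) = Add(-4596, Add(Mul(Add(Mul(841, Pow(242, -1)), Mul(-802, Pow(1050, -1))), Pow(-1477, -1)), Mul(Mul(Rational(9, 2), Pow(Add(-1, -23), -1)), Pow(980, -1)))) = Add(-4596, Add(Mul(Add(Mul(841, Rational(1, 242)), Mul(-802, Rational(1, 1050))), Rational(-1, 1477)), Mul(Mul(Rational(9, 2), Pow(-24, -1)), Rational(1, 980)))) = Add(-4596, Add(Mul(Add(Rational(841, 242), Rational(-401, 525)), Rational(-1, 1477)), Mul(Mul(Rational(9, 2), Rational(-1, 24)), Rational(1, 980)))) = Add(-4596, Add(Mul(Rational(344483, 127050), Rational(-1, 1477)), Mul(Rational(-3, 16), Rational(1, 980)))) = Add(-4596, Add(Rational(-344483, 187652850), Rational(-3, 15680))) = Add(-4596, Rational(-12172351, 6004891200)) = Rational(-27598492127551, 6004891200)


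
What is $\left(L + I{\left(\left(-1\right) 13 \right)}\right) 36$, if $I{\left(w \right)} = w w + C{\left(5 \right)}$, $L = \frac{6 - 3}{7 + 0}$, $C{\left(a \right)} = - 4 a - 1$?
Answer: $\frac{37404}{7} \approx 5343.4$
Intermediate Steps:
$C{\left(a \right)} = -1 - 4 a$
$L = \frac{3}{7} \approx 0.42857$
$I{\left(w \right)} = -21 + w^{2}$ ($I{\left(w \right)} = w w - 21 = w^{2} - 21 = -21 + w^{2}$)
$\left(L + I{\left(\left(-1\right) 13 \right)}\right) 36 = \left(\frac{3}{7} - \left(21 - \left(\left(-1\right) 13\right)^{2}\right)\right) 36 = \left(\frac{3}{7} - \left(21 - \left(-13\right)^{2}\right)\right) 36 = \left(\frac{3}{7} + \left(-21 + 169\right)\right) 36 = \left(\frac{3}{7} + 148\right) 36 = \frac{1039}{7} \cdot 36 = \frac{37404}{7}$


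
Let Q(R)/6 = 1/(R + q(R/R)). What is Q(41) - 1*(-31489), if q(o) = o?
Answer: 220424/7 ≈ 31489.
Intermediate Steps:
Q(R) = 6/(1 + R) (Q(R) = 6/(R + R/R) = 6/(R + 1) = 6/(1 + R))
Q(41) - 1*(-31489) = 6/(1 + 41) - 1*(-31489) = 6/42 + 31489 = 6*(1/42) + 31489 = ⅐ + 31489 = 220424/7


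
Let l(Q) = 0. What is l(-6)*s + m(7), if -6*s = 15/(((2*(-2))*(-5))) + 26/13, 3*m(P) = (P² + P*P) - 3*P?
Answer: 77/3 ≈ 25.667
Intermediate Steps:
m(P) = -P + 2*P²/3 (m(P) = ((P² + P*P) - 3*P)/3 = ((P² + P²) - 3*P)/3 = (2*P² - 3*P)/3 = (-3*P + 2*P²)/3 = -P + 2*P²/3)
s = -11/24 (s = -(15/(((2*(-2))*(-5))) + 26/13)/6 = -(15/((-4*(-5))) + 26*(1/13))/6 = -(15/20 + 2)/6 = -(15*(1/20) + 2)/6 = -(¾ + 2)/6 = -⅙*11/4 = -11/24 ≈ -0.45833)
l(-6)*s + m(7) = 0*(-11/24) + (⅓)*7*(-3 + 2*7) = 0 + (⅓)*7*(-3 + 14) = 0 + (⅓)*7*11 = 0 + 77/3 = 77/3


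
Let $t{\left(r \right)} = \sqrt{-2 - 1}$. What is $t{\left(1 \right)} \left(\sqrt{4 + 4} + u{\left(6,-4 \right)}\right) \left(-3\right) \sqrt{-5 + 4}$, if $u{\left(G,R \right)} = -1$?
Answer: $- 3 \sqrt{3} + 6 \sqrt{6} \approx 9.5008$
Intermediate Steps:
$t{\left(r \right)} = i \sqrt{3}$ ($t{\left(r \right)} = \sqrt{-3} = i \sqrt{3}$)
$t{\left(1 \right)} \left(\sqrt{4 + 4} + u{\left(6,-4 \right)}\right) \left(-3\right) \sqrt{-5 + 4} = i \sqrt{3} \left(\sqrt{4 + 4} - 1\right) \left(-3\right) \sqrt{-5 + 4} = i \sqrt{3} \left(\sqrt{8} - 1\right) \left(-3\right) \sqrt{-1} = i \sqrt{3} \left(2 \sqrt{2} - 1\right) \left(-3\right) i = i \sqrt{3} \left(-1 + 2 \sqrt{2}\right) \left(-3\right) i = i \sqrt{3} \left(3 - 6 \sqrt{2}\right) i = - \sqrt{3} \left(3 - 6 \sqrt{2}\right)$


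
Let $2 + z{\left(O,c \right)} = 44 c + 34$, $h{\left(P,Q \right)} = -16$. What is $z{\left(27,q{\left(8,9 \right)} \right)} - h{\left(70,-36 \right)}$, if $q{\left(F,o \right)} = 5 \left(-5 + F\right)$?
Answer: $708$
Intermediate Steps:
$q{\left(F,o \right)} = -25 + 5 F$
$z{\left(O,c \right)} = 32 + 44 c$ ($z{\left(O,c \right)} = -2 + \left(44 c + 34\right) = -2 + \left(34 + 44 c\right) = 32 + 44 c$)
$z{\left(27,q{\left(8,9 \right)} \right)} - h{\left(70,-36 \right)} = \left(32 + 44 \left(-25 + 5 \cdot 8\right)\right) - -16 = \left(32 + 44 \left(-25 + 40\right)\right) + 16 = \left(32 + 44 \cdot 15\right) + 16 = \left(32 + 660\right) + 16 = 692 + 16 = 708$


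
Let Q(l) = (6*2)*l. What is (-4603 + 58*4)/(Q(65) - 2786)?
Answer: 4371/2006 ≈ 2.1790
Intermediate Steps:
Q(l) = 12*l
(-4603 + 58*4)/(Q(65) - 2786) = (-4603 + 58*4)/(12*65 - 2786) = (-4603 + 232)/(780 - 2786) = -4371/(-2006) = -4371*(-1/2006) = 4371/2006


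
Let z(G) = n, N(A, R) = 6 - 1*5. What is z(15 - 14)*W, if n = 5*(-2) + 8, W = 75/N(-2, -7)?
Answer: -150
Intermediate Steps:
N(A, R) = 1 (N(A, R) = 6 - 5 = 1)
W = 75 (W = 75/1 = 75*1 = 75)
n = -2 (n = -10 + 8 = -2)
z(G) = -2
z(15 - 14)*W = -2*75 = -150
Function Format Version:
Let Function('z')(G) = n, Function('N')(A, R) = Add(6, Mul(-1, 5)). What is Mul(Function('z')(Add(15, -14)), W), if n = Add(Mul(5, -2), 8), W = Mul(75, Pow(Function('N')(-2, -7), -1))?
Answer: -150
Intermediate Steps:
Function('N')(A, R) = 1 (Function('N')(A, R) = Add(6, -5) = 1)
W = 75 (W = Mul(75, Pow(1, -1)) = Mul(75, 1) = 75)
n = -2 (n = Add(-10, 8) = -2)
Function('z')(G) = -2
Mul(Function('z')(Add(15, -14)), W) = Mul(-2, 75) = -150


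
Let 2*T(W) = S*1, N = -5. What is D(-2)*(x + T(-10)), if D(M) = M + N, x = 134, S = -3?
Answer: -1855/2 ≈ -927.50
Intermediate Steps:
D(M) = -5 + M (D(M) = M - 5 = -5 + M)
T(W) = -3/2 (T(W) = (-3*1)/2 = (½)*(-3) = -3/2)
D(-2)*(x + T(-10)) = (-5 - 2)*(134 - 3/2) = -7*265/2 = -1855/2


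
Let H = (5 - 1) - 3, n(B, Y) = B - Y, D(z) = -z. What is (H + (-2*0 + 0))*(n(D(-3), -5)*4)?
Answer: 32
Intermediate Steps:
H = 1 (H = 4 - 3 = 1)
(H + (-2*0 + 0))*(n(D(-3), -5)*4) = (1 + (-2*0 + 0))*((-1*(-3) - 1*(-5))*4) = (1 + (0 + 0))*((3 + 5)*4) = (1 + 0)*(8*4) = 1*32 = 32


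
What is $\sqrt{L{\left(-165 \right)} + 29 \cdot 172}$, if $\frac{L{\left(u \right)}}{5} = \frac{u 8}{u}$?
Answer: $2 \sqrt{1257} \approx 70.908$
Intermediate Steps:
$L{\left(u \right)} = 40$ ($L{\left(u \right)} = 5 \frac{u 8}{u} = 5 \frac{8 u}{u} = 5 \cdot 8 = 40$)
$\sqrt{L{\left(-165 \right)} + 29 \cdot 172} = \sqrt{40 + 29 \cdot 172} = \sqrt{40 + 4988} = \sqrt{5028} = 2 \sqrt{1257}$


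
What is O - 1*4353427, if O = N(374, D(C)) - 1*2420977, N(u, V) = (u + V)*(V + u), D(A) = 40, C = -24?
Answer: -6603008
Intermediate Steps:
N(u, V) = (V + u)² (N(u, V) = (V + u)*(V + u) = (V + u)²)
O = -2249581 (O = (40 + 374)² - 1*2420977 = 414² - 2420977 = 171396 - 2420977 = -2249581)
O - 1*4353427 = -2249581 - 1*4353427 = -2249581 - 4353427 = -6603008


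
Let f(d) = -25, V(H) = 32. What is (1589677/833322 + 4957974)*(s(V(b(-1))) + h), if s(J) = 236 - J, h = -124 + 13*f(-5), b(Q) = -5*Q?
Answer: -144605663975675/119046 ≈ -1.2147e+9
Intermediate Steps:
h = -449 (h = -124 + 13*(-25) = -124 - 325 = -449)
(1589677/833322 + 4957974)*(s(V(b(-1))) + h) = (1589677/833322 + 4957974)*((236 - 1*32) - 449) = (1589677*(1/833322) + 4957974)*((236 - 32) - 449) = (1589677/833322 + 4957974)*(204 - 449) = (4131590399305/833322)*(-245) = -144605663975675/119046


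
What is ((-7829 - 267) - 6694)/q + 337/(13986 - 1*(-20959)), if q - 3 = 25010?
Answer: -508407169/874079285 ≈ -0.58165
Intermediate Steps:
q = 25013 (q = 3 + 25010 = 25013)
((-7829 - 267) - 6694)/q + 337/(13986 - 1*(-20959)) = ((-7829 - 267) - 6694)/25013 + 337/(13986 - 1*(-20959)) = (-8096 - 6694)*(1/25013) + 337/(13986 + 20959) = -14790*1/25013 + 337/34945 = -14790/25013 + 337*(1/34945) = -14790/25013 + 337/34945 = -508407169/874079285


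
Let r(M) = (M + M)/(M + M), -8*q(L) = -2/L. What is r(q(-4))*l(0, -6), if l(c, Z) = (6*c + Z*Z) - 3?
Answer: 33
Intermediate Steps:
q(L) = 1/(4*L) (q(L) = -(-1)/(4*L) = 1/(4*L))
r(M) = 1 (r(M) = (2*M)/((2*M)) = (2*M)*(1/(2*M)) = 1)
l(c, Z) = -3 + Z**2 + 6*c (l(c, Z) = (6*c + Z**2) - 3 = (Z**2 + 6*c) - 3 = -3 + Z**2 + 6*c)
r(q(-4))*l(0, -6) = 1*(-3 + (-6)**2 + 6*0) = 1*(-3 + 36 + 0) = 1*33 = 33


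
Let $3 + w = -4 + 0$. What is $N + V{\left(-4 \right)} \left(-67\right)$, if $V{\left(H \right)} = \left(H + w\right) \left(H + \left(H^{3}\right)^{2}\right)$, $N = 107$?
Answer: $3015911$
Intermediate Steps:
$w = -7$ ($w = -3 + \left(-4 + 0\right) = -3 - 4 = -7$)
$V{\left(H \right)} = \left(-7 + H\right) \left(H + H^{6}\right)$ ($V{\left(H \right)} = \left(H - 7\right) \left(H + \left(H^{3}\right)^{2}\right) = \left(-7 + H\right) \left(H + H^{6}\right)$)
$N + V{\left(-4 \right)} \left(-67\right) = 107 + - 4 \left(-7 - 4 + \left(-4\right)^{6} - 7 \left(-4\right)^{5}\right) \left(-67\right) = 107 + - 4 \left(-7 - 4 + 4096 - -7168\right) \left(-67\right) = 107 + - 4 \left(-7 - 4 + 4096 + 7168\right) \left(-67\right) = 107 + \left(-4\right) 11253 \left(-67\right) = 107 - -3015804 = 107 + 3015804 = 3015911$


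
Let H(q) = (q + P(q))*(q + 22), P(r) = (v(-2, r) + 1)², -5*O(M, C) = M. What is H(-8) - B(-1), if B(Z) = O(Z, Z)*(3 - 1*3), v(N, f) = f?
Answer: 574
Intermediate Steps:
O(M, C) = -M/5
P(r) = (1 + r)² (P(r) = (r + 1)² = (1 + r)²)
B(Z) = 0 (B(Z) = (-Z/5)*(3 - 1*3) = (-Z/5)*(3 - 3) = -Z/5*0 = 0)
H(q) = (22 + q)*(q + (1 + q)²) (H(q) = (q + (1 + q)²)*(q + 22) = (q + (1 + q)²)*(22 + q) = (22 + q)*(q + (1 + q)²))
H(-8) - B(-1) = (22 + (-8)³ + 25*(-8)² + 67*(-8)) - 1*0 = (22 - 512 + 25*64 - 536) + 0 = (22 - 512 + 1600 - 536) + 0 = 574 + 0 = 574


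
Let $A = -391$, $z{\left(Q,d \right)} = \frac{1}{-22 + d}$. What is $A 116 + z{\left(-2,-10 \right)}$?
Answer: $- \frac{1451393}{32} \approx -45356.0$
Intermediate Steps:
$A 116 + z{\left(-2,-10 \right)} = \left(-391\right) 116 + \frac{1}{-22 - 10} = -45356 + \frac{1}{-32} = -45356 - \frac{1}{32} = - \frac{1451393}{32}$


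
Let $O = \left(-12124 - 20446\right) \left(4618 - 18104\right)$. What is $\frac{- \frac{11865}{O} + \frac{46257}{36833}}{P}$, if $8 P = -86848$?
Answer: $- \frac{4063488464919}{35126739276330592} \approx -0.00011568$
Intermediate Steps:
$P = -10856$ ($P = \frac{1}{8} \left(-86848\right) = -10856$)
$O = 439239020$ ($O = \left(-32570\right) \left(-13486\right) = 439239020$)
$\frac{- \frac{11865}{O} + \frac{46257}{36833}}{P} = \frac{- \frac{11865}{439239020} + \frac{46257}{36833}}{-10856} = \left(\left(-11865\right) \frac{1}{439239020} + 46257 \cdot \frac{1}{36833}\right) \left(- \frac{1}{10856}\right) = \left(- \frac{2373}{87847804} + \frac{46257}{36833}\right) \left(- \frac{1}{10856}\right) = \frac{4063488464919}{3235698164732} \left(- \frac{1}{10856}\right) = - \frac{4063488464919}{35126739276330592}$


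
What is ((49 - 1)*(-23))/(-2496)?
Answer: 23/52 ≈ 0.44231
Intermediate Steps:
((49 - 1)*(-23))/(-2496) = (48*(-23))*(-1/2496) = -1104*(-1/2496) = 23/52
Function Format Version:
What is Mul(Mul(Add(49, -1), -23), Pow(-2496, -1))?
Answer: Rational(23, 52) ≈ 0.44231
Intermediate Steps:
Mul(Mul(Add(49, -1), -23), Pow(-2496, -1)) = Mul(Mul(48, -23), Rational(-1, 2496)) = Mul(-1104, Rational(-1, 2496)) = Rational(23, 52)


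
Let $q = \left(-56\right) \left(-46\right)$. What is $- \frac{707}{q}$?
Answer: $- \frac{101}{368} \approx -0.27446$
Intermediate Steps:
$q = 2576$
$- \frac{707}{q} = - \frac{707}{2576} = \left(-707\right) \frac{1}{2576} = - \frac{101}{368}$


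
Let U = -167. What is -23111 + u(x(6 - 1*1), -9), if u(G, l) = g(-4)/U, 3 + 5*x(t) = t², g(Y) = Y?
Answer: -3859533/167 ≈ -23111.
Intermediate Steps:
x(t) = -⅗ + t²/5
u(G, l) = 4/167 (u(G, l) = -4/(-167) = -4*(-1/167) = 4/167)
-23111 + u(x(6 - 1*1), -9) = -23111 + 4/167 = -3859533/167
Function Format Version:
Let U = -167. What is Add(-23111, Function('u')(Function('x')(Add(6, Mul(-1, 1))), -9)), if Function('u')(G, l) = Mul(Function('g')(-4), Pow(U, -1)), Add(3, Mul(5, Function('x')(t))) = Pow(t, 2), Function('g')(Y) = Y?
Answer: Rational(-3859533, 167) ≈ -23111.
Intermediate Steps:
Function('x')(t) = Add(Rational(-3, 5), Mul(Rational(1, 5), Pow(t, 2)))
Function('u')(G, l) = Rational(4, 167) (Function('u')(G, l) = Mul(-4, Pow(-167, -1)) = Mul(-4, Rational(-1, 167)) = Rational(4, 167))
Add(-23111, Function('u')(Function('x')(Add(6, Mul(-1, 1))), -9)) = Add(-23111, Rational(4, 167)) = Rational(-3859533, 167)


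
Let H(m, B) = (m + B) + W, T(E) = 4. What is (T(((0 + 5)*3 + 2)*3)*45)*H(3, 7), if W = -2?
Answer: 1440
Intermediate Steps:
H(m, B) = -2 + B + m (H(m, B) = (m + B) - 2 = (B + m) - 2 = -2 + B + m)
(T(((0 + 5)*3 + 2)*3)*45)*H(3, 7) = (4*45)*(-2 + 7 + 3) = 180*8 = 1440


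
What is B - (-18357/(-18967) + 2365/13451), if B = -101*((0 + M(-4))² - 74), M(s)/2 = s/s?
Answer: 1803442800228/255125117 ≈ 7068.9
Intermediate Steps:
M(s) = 2 (M(s) = 2*(s/s) = 2*1 = 2)
B = 7070 (B = -101*((0 + 2)² - 74) = -101*(2² - 74) = -101*(4 - 74) = -101*(-70) = 7070)
B - (-18357/(-18967) + 2365/13451) = 7070 - (-18357/(-18967) + 2365/13451) = 7070 - (-18357*(-1/18967) + 2365*(1/13451)) = 7070 - (18357/18967 + 2365/13451) = 7070 - 1*291776962/255125117 = 7070 - 291776962/255125117 = 1803442800228/255125117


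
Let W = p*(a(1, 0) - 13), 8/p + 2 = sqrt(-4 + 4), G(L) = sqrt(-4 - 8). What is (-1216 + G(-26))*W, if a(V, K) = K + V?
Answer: -58368 + 96*I*sqrt(3) ≈ -58368.0 + 166.28*I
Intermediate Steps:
G(L) = 2*I*sqrt(3) (G(L) = sqrt(-12) = 2*I*sqrt(3))
p = -4 (p = 8/(-2 + sqrt(-4 + 4)) = 8/(-2 + sqrt(0)) = 8/(-2 + 0) = 8/(-2) = 8*(-1/2) = -4)
W = 48 (W = -4*((0 + 1) - 13) = -4*(1 - 13) = -4*(-12) = 48)
(-1216 + G(-26))*W = (-1216 + 2*I*sqrt(3))*48 = -58368 + 96*I*sqrt(3)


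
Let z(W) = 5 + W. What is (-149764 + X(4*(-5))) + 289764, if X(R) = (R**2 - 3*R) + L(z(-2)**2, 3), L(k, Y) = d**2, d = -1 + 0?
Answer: 140461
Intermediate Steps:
d = -1
L(k, Y) = 1 (L(k, Y) = (-1)**2 = 1)
X(R) = 1 + R**2 - 3*R (X(R) = (R**2 - 3*R) + 1 = 1 + R**2 - 3*R)
(-149764 + X(4*(-5))) + 289764 = (-149764 + (1 + (4*(-5))**2 - 12*(-5))) + 289764 = (-149764 + (1 + (-20)**2 - 3*(-20))) + 289764 = (-149764 + (1 + 400 + 60)) + 289764 = (-149764 + 461) + 289764 = -149303 + 289764 = 140461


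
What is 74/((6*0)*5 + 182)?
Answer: 37/91 ≈ 0.40659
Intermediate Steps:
74/((6*0)*5 + 182) = 74/(0*5 + 182) = 74/(0 + 182) = 74/182 = 74*(1/182) = 37/91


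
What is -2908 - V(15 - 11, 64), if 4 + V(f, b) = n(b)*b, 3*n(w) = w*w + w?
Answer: -274952/3 ≈ -91651.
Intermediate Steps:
n(w) = w/3 + w**2/3 (n(w) = (w*w + w)/3 = (w**2 + w)/3 = (w + w**2)/3 = w/3 + w**2/3)
V(f, b) = -4 + b**2*(1 + b)/3 (V(f, b) = -4 + (b*(1 + b)/3)*b = -4 + b**2*(1 + b)/3)
-2908 - V(15 - 11, 64) = -2908 - (-4 + (1/3)*64**2*(1 + 64)) = -2908 - (-4 + (1/3)*4096*65) = -2908 - (-4 + 266240/3) = -2908 - 1*266228/3 = -2908 - 266228/3 = -274952/3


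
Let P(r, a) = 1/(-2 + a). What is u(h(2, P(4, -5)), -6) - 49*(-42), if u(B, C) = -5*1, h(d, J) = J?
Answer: 2053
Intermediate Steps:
u(B, C) = -5
u(h(2, P(4, -5)), -6) - 49*(-42) = -5 - 49*(-42) = -5 + 2058 = 2053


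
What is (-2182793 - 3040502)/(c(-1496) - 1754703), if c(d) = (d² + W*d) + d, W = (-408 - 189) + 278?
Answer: -5223295/959041 ≈ -5.4464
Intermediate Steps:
W = -319 (W = -597 + 278 = -319)
c(d) = d² - 318*d (c(d) = (d² - 319*d) + d = d² - 318*d)
(-2182793 - 3040502)/(c(-1496) - 1754703) = (-2182793 - 3040502)/(-1496*(-318 - 1496) - 1754703) = -5223295/(-1496*(-1814) - 1754703) = -5223295/(2713744 - 1754703) = -5223295/959041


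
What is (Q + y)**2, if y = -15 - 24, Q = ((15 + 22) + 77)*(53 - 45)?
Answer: 762129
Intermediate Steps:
Q = 912 (Q = (37 + 77)*8 = 114*8 = 912)
y = -39
(Q + y)**2 = (912 - 39)**2 = 873**2 = 762129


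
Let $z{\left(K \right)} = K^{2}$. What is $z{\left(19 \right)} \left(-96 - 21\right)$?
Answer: $-42237$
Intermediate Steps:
$z{\left(19 \right)} \left(-96 - 21\right) = 19^{2} \left(-96 - 21\right) = 361 \left(-96 - 21\right) = 361 \left(-117\right) = -42237$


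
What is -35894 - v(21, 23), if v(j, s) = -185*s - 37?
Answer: -31602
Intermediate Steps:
v(j, s) = -37 - 185*s
-35894 - v(21, 23) = -35894 - (-37 - 185*23) = -35894 - (-37 - 4255) = -35894 - 1*(-4292) = -35894 + 4292 = -31602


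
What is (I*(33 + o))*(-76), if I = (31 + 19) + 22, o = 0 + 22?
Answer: -300960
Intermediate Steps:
o = 22
I = 72 (I = 50 + 22 = 72)
(I*(33 + o))*(-76) = (72*(33 + 22))*(-76) = (72*55)*(-76) = 3960*(-76) = -300960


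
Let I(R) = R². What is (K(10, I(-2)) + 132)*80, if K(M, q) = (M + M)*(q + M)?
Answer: 32960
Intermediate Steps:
K(M, q) = 2*M*(M + q) (K(M, q) = (2*M)*(M + q) = 2*M*(M + q))
(K(10, I(-2)) + 132)*80 = (2*10*(10 + (-2)²) + 132)*80 = (2*10*(10 + 4) + 132)*80 = (2*10*14 + 132)*80 = (280 + 132)*80 = 412*80 = 32960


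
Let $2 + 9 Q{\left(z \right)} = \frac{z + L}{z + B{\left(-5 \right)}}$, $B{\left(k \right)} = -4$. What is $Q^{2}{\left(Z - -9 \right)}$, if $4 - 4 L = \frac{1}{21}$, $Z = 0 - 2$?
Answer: $\frac{27889}{5143824} \approx 0.0054218$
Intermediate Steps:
$Z = -2$ ($Z = 0 - 2 = -2$)
$L = \frac{83}{84}$ ($L = 1 - \frac{1}{4 \cdot 21} = 1 - \frac{1}{84} = \frac{83}{84} \approx 0.9881$)
$Q{\left(z \right)} = - \frac{2}{9} + \frac{\frac{83}{84} + z}{9 \left(-4 + z\right)}$ ($Q{\left(z \right)} = - \frac{2}{9} + \frac{\left(z + \frac{83}{84}\right) \frac{1}{z - 4}}{9} = - \frac{2}{9} + \frac{\left(\frac{83}{84} + z\right) \frac{1}{-4 + z}}{9} = - \frac{2}{9} + \frac{\frac{1}{-4 + z} \left(\frac{83}{84} + z\right)}{9} = - \frac{2}{9} + \frac{\frac{83}{84} + z}{9 \left(-4 + z\right)}$)
$Q^{2}{\left(Z - -9 \right)} = \left(\frac{755 - 84 \left(-2 - -9\right)}{756 \left(-4 - -7\right)}\right)^{2} = \left(\frac{755 - 84 \left(-2 + 9\right)}{756 \left(-4 + \left(-2 + 9\right)\right)}\right)^{2} = \left(\frac{755 - 588}{756 \left(-4 + 7\right)}\right)^{2} = \left(\frac{755 - 588}{756 \cdot 3}\right)^{2} = \left(\frac{1}{756} \cdot \frac{1}{3} \cdot 167\right)^{2} = \left(\frac{167}{2268}\right)^{2} = \frac{27889}{5143824}$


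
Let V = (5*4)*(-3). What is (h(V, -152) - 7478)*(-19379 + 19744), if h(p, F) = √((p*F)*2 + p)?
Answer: -2729470 + 2190*√505 ≈ -2.6803e+6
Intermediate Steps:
V = -60 (V = 20*(-3) = -60)
h(p, F) = √(p + 2*F*p) (h(p, F) = √((F*p)*2 + p) = √(2*F*p + p) = √(p + 2*F*p))
(h(V, -152) - 7478)*(-19379 + 19744) = (√(-60*(1 + 2*(-152))) - 7478)*(-19379 + 19744) = (√(-60*(1 - 304)) - 7478)*365 = (√(-60*(-303)) - 7478)*365 = (√18180 - 7478)*365 = (6*√505 - 7478)*365 = (-7478 + 6*√505)*365 = -2729470 + 2190*√505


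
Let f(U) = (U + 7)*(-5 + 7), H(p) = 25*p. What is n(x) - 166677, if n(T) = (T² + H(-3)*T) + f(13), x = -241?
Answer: -90481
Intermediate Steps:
f(U) = 14 + 2*U (f(U) = (7 + U)*2 = 14 + 2*U)
n(T) = 40 + T² - 75*T (n(T) = (T² + (25*(-3))*T) + (14 + 2*13) = (T² - 75*T) + (14 + 26) = (T² - 75*T) + 40 = 40 + T² - 75*T)
n(x) - 166677 = (40 + (-241)² - 75*(-241)) - 166677 = (40 + 58081 + 18075) - 166677 = 76196 - 166677 = -90481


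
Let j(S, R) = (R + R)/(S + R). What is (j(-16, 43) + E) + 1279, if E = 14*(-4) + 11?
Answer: 33404/27 ≈ 1237.2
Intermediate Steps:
j(S, R) = 2*R/(R + S) (j(S, R) = (2*R)/(R + S) = 2*R/(R + S))
E = -45 (E = -56 + 11 = -45)
(j(-16, 43) + E) + 1279 = (2*43/(43 - 16) - 45) + 1279 = (2*43/27 - 45) + 1279 = (2*43*(1/27) - 45) + 1279 = (86/27 - 45) + 1279 = -1129/27 + 1279 = 33404/27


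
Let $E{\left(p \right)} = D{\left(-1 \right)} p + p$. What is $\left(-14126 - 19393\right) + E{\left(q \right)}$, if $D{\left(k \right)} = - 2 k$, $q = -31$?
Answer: $-33612$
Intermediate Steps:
$E{\left(p \right)} = 3 p$ ($E{\left(p \right)} = \left(-2\right) \left(-1\right) p + p = 2 p + p = 3 p$)
$\left(-14126 - 19393\right) + E{\left(q \right)} = \left(-14126 - 19393\right) + 3 \left(-31\right) = -33519 - 93 = -33612$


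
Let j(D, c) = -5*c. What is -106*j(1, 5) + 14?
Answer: 2664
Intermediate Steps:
-106*j(1, 5) + 14 = -(-530)*5 + 14 = -106*(-25) + 14 = 2650 + 14 = 2664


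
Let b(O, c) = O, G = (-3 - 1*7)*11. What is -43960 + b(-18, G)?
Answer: -43978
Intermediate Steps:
G = -110 (G = (-3 - 7)*11 = -10*11 = -110)
-43960 + b(-18, G) = -43960 - 18 = -43978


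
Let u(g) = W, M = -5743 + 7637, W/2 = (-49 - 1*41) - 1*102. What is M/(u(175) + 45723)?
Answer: 1894/45339 ≈ 0.041774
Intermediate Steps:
W = -384 (W = 2*((-49 - 1*41) - 1*102) = 2*((-49 - 41) - 102) = 2*(-90 - 102) = 2*(-192) = -384)
M = 1894
u(g) = -384
M/(u(175) + 45723) = 1894/(-384 + 45723) = 1894/45339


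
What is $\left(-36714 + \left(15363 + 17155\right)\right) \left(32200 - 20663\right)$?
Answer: $-48409252$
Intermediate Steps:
$\left(-36714 + \left(15363 + 17155\right)\right) \left(32200 - 20663\right) = \left(-36714 + 32518\right) 11537 = \left(-4196\right) 11537 = -48409252$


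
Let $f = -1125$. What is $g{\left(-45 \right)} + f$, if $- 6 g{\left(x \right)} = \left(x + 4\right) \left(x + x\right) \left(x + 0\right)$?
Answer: $26550$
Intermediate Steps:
$g{\left(x \right)} = - \frac{x^{2} \left(4 + x\right)}{3}$ ($g{\left(x \right)} = - \frac{\left(x + 4\right) \left(x + x\right) \left(x + 0\right)}{6} = - \frac{\left(4 + x\right) 2 x x}{6} = - \frac{2 x \left(4 + x\right) x}{6} = - \frac{2 x^{2} \left(4 + x\right)}{6} = - \frac{x^{2} \left(4 + x\right)}{3}$)
$g{\left(-45 \right)} + f = \frac{\left(-45\right)^{2} \left(-4 - -45\right)}{3} - 1125 = \frac{1}{3} \cdot 2025 \left(-4 + 45\right) - 1125 = \frac{1}{3} \cdot 2025 \cdot 41 - 1125 = 27675 - 1125 = 26550$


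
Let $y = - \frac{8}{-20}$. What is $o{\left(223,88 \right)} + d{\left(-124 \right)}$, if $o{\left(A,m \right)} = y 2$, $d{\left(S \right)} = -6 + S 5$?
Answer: $- \frac{3126}{5} \approx -625.2$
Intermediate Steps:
$y = \frac{2}{5}$ ($y = \left(-8\right) \left(- \frac{1}{20}\right) = \frac{2}{5} \approx 0.4$)
$d{\left(S \right)} = -6 + 5 S$
$o{\left(A,m \right)} = \frac{4}{5}$ ($o{\left(A,m \right)} = \frac{2}{5} \cdot 2 = \frac{4}{5}$)
$o{\left(223,88 \right)} + d{\left(-124 \right)} = \frac{4}{5} + \left(-6 + 5 \left(-124\right)\right) = \frac{4}{5} - 626 = - \frac{3126}{5}$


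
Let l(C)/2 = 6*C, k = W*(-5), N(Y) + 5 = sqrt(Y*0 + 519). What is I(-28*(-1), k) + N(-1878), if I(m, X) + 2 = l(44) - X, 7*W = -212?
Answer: 2587/7 + sqrt(519) ≈ 392.35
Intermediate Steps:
W = -212/7 (W = (1/7)*(-212) = -212/7 ≈ -30.286)
N(Y) = -5 + sqrt(519) (N(Y) = -5 + sqrt(Y*0 + 519) = -5 + sqrt(0 + 519) = -5 + sqrt(519))
k = 1060/7 (k = -212/7*(-5) = 1060/7 ≈ 151.43)
l(C) = 12*C (l(C) = 2*(6*C) = 12*C)
I(m, X) = 526 - X (I(m, X) = -2 + (12*44 - X) = -2 + (528 - X) = 526 - X)
I(-28*(-1), k) + N(-1878) = (526 - 1*1060/7) + (-5 + sqrt(519)) = (526 - 1060/7) + (-5 + sqrt(519)) = 2622/7 + (-5 + sqrt(519)) = 2587/7 + sqrt(519)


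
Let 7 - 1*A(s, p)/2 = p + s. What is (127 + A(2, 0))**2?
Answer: 18769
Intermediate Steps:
A(s, p) = 14 - 2*p - 2*s (A(s, p) = 14 - 2*(p + s) = 14 + (-2*p - 2*s) = 14 - 2*p - 2*s)
(127 + A(2, 0))**2 = (127 + (14 - 2*0 - 2*2))**2 = (127 + (14 + 0 - 4))**2 = (127 + 10)**2 = 137**2 = 18769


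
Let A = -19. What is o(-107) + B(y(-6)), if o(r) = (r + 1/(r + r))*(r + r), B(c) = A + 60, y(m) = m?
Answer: 22940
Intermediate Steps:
B(c) = 41 (B(c) = -19 + 60 = 41)
o(r) = 2*r*(r + 1/(2*r)) (o(r) = (r + 1/(2*r))*(2*r) = 2*r*(r + 1/(2*r)))
o(-107) + B(y(-6)) = (1 + 2*(-107)²) + 41 = (1 + 2*11449) + 41 = (1 + 22898) + 41 = 22899 + 41 = 22940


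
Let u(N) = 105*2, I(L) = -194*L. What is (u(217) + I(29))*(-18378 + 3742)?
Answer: 79268576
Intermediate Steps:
u(N) = 210
(u(217) + I(29))*(-18378 + 3742) = (210 - 194*29)*(-18378 + 3742) = (210 - 5626)*(-14636) = -5416*(-14636) = 79268576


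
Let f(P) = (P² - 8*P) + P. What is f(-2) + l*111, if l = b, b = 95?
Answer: 10563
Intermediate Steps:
l = 95
f(P) = P² - 7*P
f(-2) + l*111 = -2*(-7 - 2) + 95*111 = -2*(-9) + 10545 = 18 + 10545 = 10563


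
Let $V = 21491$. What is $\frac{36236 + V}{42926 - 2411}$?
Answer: $\frac{57727}{40515} \approx 1.4248$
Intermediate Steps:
$\frac{36236 + V}{42926 - 2411} = \frac{36236 + 21491}{42926 - 2411} = \frac{57727}{40515}$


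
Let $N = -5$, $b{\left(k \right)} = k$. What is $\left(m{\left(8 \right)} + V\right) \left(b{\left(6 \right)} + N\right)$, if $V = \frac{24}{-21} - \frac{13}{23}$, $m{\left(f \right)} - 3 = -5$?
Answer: $- \frac{597}{161} \approx -3.7081$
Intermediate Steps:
$m{\left(f \right)} = -2$ ($m{\left(f \right)} = 3 - 5 = -2$)
$V = - \frac{275}{161}$ ($V = 24 \left(- \frac{1}{21}\right) - \frac{13}{23} = - \frac{8}{7} - \frac{13}{23} = - \frac{275}{161} \approx -1.7081$)
$\left(m{\left(8 \right)} + V\right) \left(b{\left(6 \right)} + N\right) = \left(-2 - \frac{275}{161}\right) \left(6 - 5\right) = \left(- \frac{597}{161}\right) 1 = - \frac{597}{161}$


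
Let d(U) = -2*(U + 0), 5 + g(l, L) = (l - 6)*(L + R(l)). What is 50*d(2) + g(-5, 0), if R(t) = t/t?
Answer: -216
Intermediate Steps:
R(t) = 1
g(l, L) = -5 + (1 + L)*(-6 + l) (g(l, L) = -5 + (l - 6)*(L + 1) = -5 + (-6 + l)*(1 + L) = -5 + (1 + L)*(-6 + l))
d(U) = -2*U
50*d(2) + g(-5, 0) = 50*(-2*2) + (-11 - 5 - 6*0 + 0*(-5)) = 50*(-4) + (-11 - 5 + 0 + 0) = -200 - 16 = -216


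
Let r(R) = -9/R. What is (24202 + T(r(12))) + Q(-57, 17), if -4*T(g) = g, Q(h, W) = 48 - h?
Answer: 388915/16 ≈ 24307.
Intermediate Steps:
T(g) = -g/4
(24202 + T(r(12))) + Q(-57, 17) = (24202 - (-9)/(4*12)) + (48 - 1*(-57)) = (24202 - (-9)/(4*12)) + (48 + 57) = (24202 - ¼*(-¾)) + 105 = (24202 + 3/16) + 105 = 387235/16 + 105 = 388915/16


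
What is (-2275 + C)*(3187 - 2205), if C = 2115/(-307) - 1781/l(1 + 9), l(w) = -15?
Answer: -9782029006/4605 ≈ -2.1242e+6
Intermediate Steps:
C = 515042/4605 (C = 2115/(-307) - 1781/(-15) = 2115*(-1/307) - 1781*(-1/15) = -2115/307 + 1781/15 = 515042/4605 ≈ 111.84)
(-2275 + C)*(3187 - 2205) = (-2275 + 515042/4605)*(3187 - 2205) = -9961333/4605*982 = -9782029006/4605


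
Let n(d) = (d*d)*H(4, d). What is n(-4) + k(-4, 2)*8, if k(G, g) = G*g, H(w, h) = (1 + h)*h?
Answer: 128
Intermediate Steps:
H(w, h) = h*(1 + h)
n(d) = d³*(1 + d) (n(d) = (d*d)*(d*(1 + d)) = d²*(d*(1 + d)) = d³*(1 + d))
n(-4) + k(-4, 2)*8 = (-4)³*(1 - 4) - 4*2*8 = -64*(-3) - 8*8 = 192 - 64 = 128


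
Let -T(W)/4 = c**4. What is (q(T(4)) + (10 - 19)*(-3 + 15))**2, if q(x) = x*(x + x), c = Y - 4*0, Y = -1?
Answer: 5776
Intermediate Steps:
c = -1 (c = -1 - 4*0 = -1 + 0 = -1)
T(W) = -4 (T(W) = -4*(-1)**4 = -4*1 = -4)
q(x) = 2*x**2 (q(x) = x*(2*x) = 2*x**2)
(q(T(4)) + (10 - 19)*(-3 + 15))**2 = (2*(-4)**2 + (10 - 19)*(-3 + 15))**2 = (2*16 - 9*12)**2 = (32 - 108)**2 = (-76)**2 = 5776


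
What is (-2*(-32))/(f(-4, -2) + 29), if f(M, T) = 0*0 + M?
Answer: 64/25 ≈ 2.5600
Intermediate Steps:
f(M, T) = M (f(M, T) = 0 + M = M)
(-2*(-32))/(f(-4, -2) + 29) = (-2*(-32))/(-4 + 29) = 64/25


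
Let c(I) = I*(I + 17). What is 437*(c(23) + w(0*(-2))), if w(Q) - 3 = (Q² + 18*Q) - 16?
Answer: 396359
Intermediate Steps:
c(I) = I*(17 + I)
w(Q) = -13 + Q² + 18*Q (w(Q) = 3 + ((Q² + 18*Q) - 16) = 3 + (-16 + Q² + 18*Q) = -13 + Q² + 18*Q)
437*(c(23) + w(0*(-2))) = 437*(23*(17 + 23) + (-13 + (0*(-2))² + 18*(0*(-2)))) = 437*(23*40 + (-13 + 0² + 18*0)) = 437*(920 + (-13 + 0 + 0)) = 437*(920 - 13) = 437*907 = 396359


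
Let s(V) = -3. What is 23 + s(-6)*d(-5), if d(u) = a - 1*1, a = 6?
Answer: 8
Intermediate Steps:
d(u) = 5 (d(u) = 6 - 1*1 = 6 - 1 = 5)
23 + s(-6)*d(-5) = 23 - 3*5 = 23 - 15 = 8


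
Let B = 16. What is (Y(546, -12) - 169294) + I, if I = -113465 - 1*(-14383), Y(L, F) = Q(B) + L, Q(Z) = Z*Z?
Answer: -267574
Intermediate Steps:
Q(Z) = Z²
Y(L, F) = 256 + L (Y(L, F) = 16² + L = 256 + L)
I = -99082 (I = -113465 + 14383 = -99082)
(Y(546, -12) - 169294) + I = ((256 + 546) - 169294) - 99082 = (802 - 169294) - 99082 = -168492 - 99082 = -267574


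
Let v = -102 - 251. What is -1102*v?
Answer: 389006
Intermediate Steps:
v = -353
-1102*v = -1102*(-353) = 389006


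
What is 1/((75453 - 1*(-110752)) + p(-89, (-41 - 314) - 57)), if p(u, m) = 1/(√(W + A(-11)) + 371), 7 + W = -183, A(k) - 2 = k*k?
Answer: 25641918511/4774653505422811 + I*√67/4774653505422811 ≈ 5.3704e-6 + 1.7143e-15*I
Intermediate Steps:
A(k) = 2 + k² (A(k) = 2 + k*k = 2 + k²)
W = -190 (W = -7 - 183 = -190)
p(u, m) = 1/(371 + I*√67) (p(u, m) = 1/(√(-190 + (2 + (-11)²)) + 371) = 1/(√(-190 + (2 + 121)) + 371) = 1/(√(-190 + 123) + 371) = 1/(√(-67) + 371) = 1/(I*√67 + 371) = 1/(371 + I*√67))
1/((75453 - 1*(-110752)) + p(-89, (-41 - 314) - 57)) = 1/((75453 - 1*(-110752)) + (371/137708 - I*√67/137708)) = 1/((75453 + 110752) + (371/137708 - I*√67/137708)) = 1/(186205 + (371/137708 - I*√67/137708)) = 1/(25641918511/137708 - I*√67/137708)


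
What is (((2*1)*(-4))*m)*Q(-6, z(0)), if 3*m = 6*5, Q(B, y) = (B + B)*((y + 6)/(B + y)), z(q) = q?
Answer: -960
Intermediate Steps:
Q(B, y) = 2*B*(6 + y)/(B + y) (Q(B, y) = (2*B)*((6 + y)/(B + y)) = 2*B*(6 + y)/(B + y))
m = 10 (m = (6*5)/3 = (1/3)*30 = 10)
(((2*1)*(-4))*m)*Q(-6, z(0)) = (((2*1)*(-4))*10)*(2*(-6)*(6 + 0)/(-6 + 0)) = ((2*(-4))*10)*(2*(-6)*6/(-6)) = (-8*10)*(2*(-6)*(-1/6)*6) = -80*12 = -960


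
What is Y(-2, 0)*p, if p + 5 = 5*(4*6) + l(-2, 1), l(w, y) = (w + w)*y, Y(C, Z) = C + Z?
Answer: -222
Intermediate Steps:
l(w, y) = 2*w*y (l(w, y) = (2*w)*y = 2*w*y)
p = 111 (p = -5 + (5*(4*6) + 2*(-2)*1) = -5 + (5*24 - 4) = -5 + (120 - 4) = -5 + 116 = 111)
Y(-2, 0)*p = (-2 + 0)*111 = -2*111 = -222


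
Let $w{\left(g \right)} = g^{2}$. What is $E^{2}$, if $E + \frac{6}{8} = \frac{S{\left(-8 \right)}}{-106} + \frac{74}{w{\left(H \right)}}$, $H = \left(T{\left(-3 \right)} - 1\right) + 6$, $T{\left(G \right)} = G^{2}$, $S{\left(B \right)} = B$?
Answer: $\frac{9517225}{107910544} \approx 0.088196$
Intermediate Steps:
$H = 14$ ($H = \left(\left(-3\right)^{2} - 1\right) + 6 = \left(9 - 1\right) + 6 = 8 + 6 = 14$)
$E = - \frac{3085}{10388}$ ($E = - \frac{3}{4} + \left(- \frac{8}{-106} + \frac{74}{14^{2}}\right) = - \frac{3}{4} - \left(- \frac{4}{53} - \frac{74}{196}\right) = - \frac{3}{4} + \left(\frac{4}{53} + 74 \cdot \frac{1}{196}\right) = - \frac{3}{4} + \left(\frac{4}{53} + \frac{37}{98}\right) = - \frac{3}{4} + \frac{2353}{5194} = - \frac{3085}{10388} \approx -0.29698$)
$E^{2} = \left(- \frac{3085}{10388}\right)^{2} = \frac{9517225}{107910544}$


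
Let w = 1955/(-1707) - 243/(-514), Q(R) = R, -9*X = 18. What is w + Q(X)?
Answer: -2344865/877398 ≈ -2.6725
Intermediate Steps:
X = -2 (X = -⅑*18 = -2)
w = -590069/877398 (w = 1955*(-1/1707) - 243*(-1/514) = -1955/1707 + 243/514 = -590069/877398 ≈ -0.67252)
w + Q(X) = -590069/877398 - 2 = -2344865/877398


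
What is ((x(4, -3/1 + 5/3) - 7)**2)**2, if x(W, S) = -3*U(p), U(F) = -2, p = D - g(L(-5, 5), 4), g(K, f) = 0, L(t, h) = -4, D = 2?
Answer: 1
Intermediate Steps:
p = 2 (p = 2 - 1*0 = 2 + 0 = 2)
x(W, S) = 6 (x(W, S) = -3*(-2) = 6)
((x(4, -3/1 + 5/3) - 7)**2)**2 = ((6 - 7)**2)**2 = ((-1)**2)**2 = 1**2 = 1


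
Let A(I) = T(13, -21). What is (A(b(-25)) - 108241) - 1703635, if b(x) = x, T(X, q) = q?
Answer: -1811897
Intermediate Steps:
A(I) = -21
(A(b(-25)) - 108241) - 1703635 = (-21 - 108241) - 1703635 = -108262 - 1703635 = -1811897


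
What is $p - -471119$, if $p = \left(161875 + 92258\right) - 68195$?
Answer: $657057$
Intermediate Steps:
$p = 185938$ ($p = 254133 - 68195 = 185938$)
$p - -471119 = 185938 - -471119 = 185938 + 471119 = 657057$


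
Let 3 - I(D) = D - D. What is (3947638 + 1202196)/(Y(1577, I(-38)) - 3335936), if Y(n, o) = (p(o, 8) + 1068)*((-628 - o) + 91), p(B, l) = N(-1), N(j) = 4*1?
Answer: -2574917/1957408 ≈ -1.3155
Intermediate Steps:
N(j) = 4
I(D) = 3 (I(D) = 3 - (D - D) = 3 - 1*0 = 3 + 0 = 3)
p(B, l) = 4
Y(n, o) = -575664 - 1072*o (Y(n, o) = (4 + 1068)*((-628 - o) + 91) = 1072*(-537 - o) = -575664 - 1072*o)
(3947638 + 1202196)/(Y(1577, I(-38)) - 3335936) = (3947638 + 1202196)/((-575664 - 1072*3) - 3335936) = 5149834/((-575664 - 3216) - 3335936) = 5149834/(-578880 - 3335936) = 5149834/(-3914816) = 5149834*(-1/3914816) = -2574917/1957408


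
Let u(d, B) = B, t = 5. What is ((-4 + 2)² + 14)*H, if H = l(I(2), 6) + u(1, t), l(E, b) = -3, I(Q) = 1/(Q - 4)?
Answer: 36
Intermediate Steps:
I(Q) = 1/(-4 + Q)
H = 2 (H = -3 + 5 = 2)
((-4 + 2)² + 14)*H = ((-4 + 2)² + 14)*2 = ((-2)² + 14)*2 = (4 + 14)*2 = 18*2 = 36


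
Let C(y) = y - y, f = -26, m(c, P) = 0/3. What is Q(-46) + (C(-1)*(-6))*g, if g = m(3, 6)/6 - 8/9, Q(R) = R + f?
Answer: -72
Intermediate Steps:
m(c, P) = 0 (m(c, P) = 0*(⅓) = 0)
Q(R) = -26 + R (Q(R) = R - 26 = -26 + R)
g = -8/9 (g = 0/6 - 8/9 = 0*(⅙) - 8*⅑ = 0 - 8/9 = -8/9 ≈ -0.88889)
C(y) = 0
Q(-46) + (C(-1)*(-6))*g = (-26 - 46) + (0*(-6))*(-8/9) = -72 + 0*(-8/9) = -72 + 0 = -72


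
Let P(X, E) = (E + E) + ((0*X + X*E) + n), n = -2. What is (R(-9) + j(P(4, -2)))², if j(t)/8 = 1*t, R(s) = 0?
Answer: 12544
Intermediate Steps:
P(X, E) = -2 + 2*E + E*X (P(X, E) = (E + E) + ((0*X + X*E) - 2) = 2*E + ((0 + E*X) - 2) = 2*E + (E*X - 2) = 2*E + (-2 + E*X) = -2 + 2*E + E*X)
j(t) = 8*t (j(t) = 8*(1*t) = 8*t)
(R(-9) + j(P(4, -2)))² = (0 + 8*(-2 + 2*(-2) - 2*4))² = (0 + 8*(-2 - 4 - 8))² = (0 + 8*(-14))² = (0 - 112)² = (-112)² = 12544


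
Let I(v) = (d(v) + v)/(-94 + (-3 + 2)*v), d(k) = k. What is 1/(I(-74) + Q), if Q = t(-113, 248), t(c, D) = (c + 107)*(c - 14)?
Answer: 5/3847 ≈ 0.0012997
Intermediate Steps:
t(c, D) = (-14 + c)*(107 + c) (t(c, D) = (107 + c)*(-14 + c) = (-14 + c)*(107 + c))
Q = 762 (Q = -1498 + (-113)² + 93*(-113) = -1498 + 12769 - 10509 = 762)
I(v) = 2*v/(-94 - v) (I(v) = (v + v)/(-94 + (-3 + 2)*v) = (2*v)/(-94 - v) = 2*v/(-94 - v))
1/(I(-74) + Q) = 1/(-2*(-74)/(94 - 74) + 762) = 1/(-2*(-74)/20 + 762) = 1/(-2*(-74)*1/20 + 762) = 1/(37/5 + 762) = 1/(3847/5) = 5/3847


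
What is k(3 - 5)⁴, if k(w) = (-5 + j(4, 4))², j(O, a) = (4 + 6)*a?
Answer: 2251875390625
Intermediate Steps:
j(O, a) = 10*a
k(w) = 1225 (k(w) = (-5 + 10*4)² = (-5 + 40)² = 35² = 1225)
k(3 - 5)⁴ = 1225⁴ = 2251875390625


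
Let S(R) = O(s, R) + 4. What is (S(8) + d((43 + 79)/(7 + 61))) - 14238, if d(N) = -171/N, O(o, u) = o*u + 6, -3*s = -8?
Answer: -2617262/183 ≈ -14302.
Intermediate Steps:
s = 8/3 (s = -⅓*(-8) = 8/3 ≈ 2.6667)
O(o, u) = 6 + o*u
S(R) = 10 + 8*R/3 (S(R) = (6 + 8*R/3) + 4 = 10 + 8*R/3)
(S(8) + d((43 + 79)/(7 + 61))) - 14238 = ((10 + (8/3)*8) - 171*(7 + 61)/(43 + 79)) - 14238 = ((10 + 64/3) - 171/(122/68)) - 14238 = (94/3 - 171/(122*(1/68))) - 14238 = (94/3 - 171/61/34) - 14238 = (94/3 - 171*34/61) - 14238 = (94/3 - 5814/61) - 14238 = -11708/183 - 14238 = -2617262/183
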